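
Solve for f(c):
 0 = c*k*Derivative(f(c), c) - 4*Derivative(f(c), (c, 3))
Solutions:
 f(c) = C1 + Integral(C2*airyai(2^(1/3)*c*k^(1/3)/2) + C3*airybi(2^(1/3)*c*k^(1/3)/2), c)


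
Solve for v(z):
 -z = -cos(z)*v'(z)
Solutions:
 v(z) = C1 + Integral(z/cos(z), z)


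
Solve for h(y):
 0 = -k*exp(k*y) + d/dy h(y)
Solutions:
 h(y) = C1 + exp(k*y)


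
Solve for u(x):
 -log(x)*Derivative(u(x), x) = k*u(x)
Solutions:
 u(x) = C1*exp(-k*li(x))


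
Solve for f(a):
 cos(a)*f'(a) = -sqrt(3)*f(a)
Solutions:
 f(a) = C1*(sin(a) - 1)^(sqrt(3)/2)/(sin(a) + 1)^(sqrt(3)/2)


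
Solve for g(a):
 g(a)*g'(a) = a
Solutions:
 g(a) = -sqrt(C1 + a^2)
 g(a) = sqrt(C1 + a^2)


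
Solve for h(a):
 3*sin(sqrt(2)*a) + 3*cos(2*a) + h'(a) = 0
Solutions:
 h(a) = C1 - 3*sin(2*a)/2 + 3*sqrt(2)*cos(sqrt(2)*a)/2


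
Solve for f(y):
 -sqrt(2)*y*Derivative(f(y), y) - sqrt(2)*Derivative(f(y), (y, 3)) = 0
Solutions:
 f(y) = C1 + Integral(C2*airyai(-y) + C3*airybi(-y), y)


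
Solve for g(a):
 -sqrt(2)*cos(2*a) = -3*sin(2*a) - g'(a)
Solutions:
 g(a) = C1 + sqrt(2)*sin(2*a)/2 + 3*cos(2*a)/2


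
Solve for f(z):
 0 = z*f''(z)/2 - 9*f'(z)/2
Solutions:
 f(z) = C1 + C2*z^10


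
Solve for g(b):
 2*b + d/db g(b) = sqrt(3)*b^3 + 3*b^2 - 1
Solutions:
 g(b) = C1 + sqrt(3)*b^4/4 + b^3 - b^2 - b


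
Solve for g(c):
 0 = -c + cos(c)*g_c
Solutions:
 g(c) = C1 + Integral(c/cos(c), c)


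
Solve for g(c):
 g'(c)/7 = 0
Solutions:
 g(c) = C1


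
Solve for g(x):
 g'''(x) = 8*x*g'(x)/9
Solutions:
 g(x) = C1 + Integral(C2*airyai(2*3^(1/3)*x/3) + C3*airybi(2*3^(1/3)*x/3), x)


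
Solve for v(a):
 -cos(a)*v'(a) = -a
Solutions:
 v(a) = C1 + Integral(a/cos(a), a)


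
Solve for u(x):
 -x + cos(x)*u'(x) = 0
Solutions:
 u(x) = C1 + Integral(x/cos(x), x)


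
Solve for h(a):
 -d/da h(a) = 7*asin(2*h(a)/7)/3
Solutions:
 Integral(1/asin(2*_y/7), (_y, h(a))) = C1 - 7*a/3


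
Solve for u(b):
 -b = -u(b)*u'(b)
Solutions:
 u(b) = -sqrt(C1 + b^2)
 u(b) = sqrt(C1 + b^2)


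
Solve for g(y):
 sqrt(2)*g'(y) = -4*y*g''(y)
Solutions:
 g(y) = C1 + C2*y^(1 - sqrt(2)/4)


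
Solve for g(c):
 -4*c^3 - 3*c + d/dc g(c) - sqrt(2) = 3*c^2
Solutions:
 g(c) = C1 + c^4 + c^3 + 3*c^2/2 + sqrt(2)*c


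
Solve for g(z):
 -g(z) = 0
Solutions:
 g(z) = 0


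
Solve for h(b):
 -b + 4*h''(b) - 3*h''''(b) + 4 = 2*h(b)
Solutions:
 h(b) = -b/2 + (C1*sin(2^(1/4)*3^(3/4)*b*sin(atan(sqrt(2)/2)/2)/3) + C2*cos(2^(1/4)*3^(3/4)*b*sin(atan(sqrt(2)/2)/2)/3))*exp(-2^(1/4)*3^(3/4)*b*cos(atan(sqrt(2)/2)/2)/3) + (C3*sin(2^(1/4)*3^(3/4)*b*sin(atan(sqrt(2)/2)/2)/3) + C4*cos(2^(1/4)*3^(3/4)*b*sin(atan(sqrt(2)/2)/2)/3))*exp(2^(1/4)*3^(3/4)*b*cos(atan(sqrt(2)/2)/2)/3) + 2


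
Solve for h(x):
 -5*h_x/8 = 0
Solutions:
 h(x) = C1


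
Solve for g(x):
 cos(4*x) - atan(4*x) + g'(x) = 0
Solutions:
 g(x) = C1 + x*atan(4*x) - log(16*x^2 + 1)/8 - sin(4*x)/4


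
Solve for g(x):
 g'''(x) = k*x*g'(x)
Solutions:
 g(x) = C1 + Integral(C2*airyai(k^(1/3)*x) + C3*airybi(k^(1/3)*x), x)


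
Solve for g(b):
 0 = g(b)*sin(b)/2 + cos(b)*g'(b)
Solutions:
 g(b) = C1*sqrt(cos(b))


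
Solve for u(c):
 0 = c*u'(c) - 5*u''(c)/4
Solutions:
 u(c) = C1 + C2*erfi(sqrt(10)*c/5)


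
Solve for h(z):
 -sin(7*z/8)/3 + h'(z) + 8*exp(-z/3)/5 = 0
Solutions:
 h(z) = C1 - 8*cos(7*z/8)/21 + 24*exp(-z/3)/5


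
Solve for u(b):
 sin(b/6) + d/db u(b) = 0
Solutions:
 u(b) = C1 + 6*cos(b/6)


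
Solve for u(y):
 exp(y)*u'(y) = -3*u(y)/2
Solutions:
 u(y) = C1*exp(3*exp(-y)/2)


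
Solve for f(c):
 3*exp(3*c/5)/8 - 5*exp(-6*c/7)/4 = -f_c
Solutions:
 f(c) = C1 - 5*exp(3*c/5)/8 - 35*exp(-6*c/7)/24


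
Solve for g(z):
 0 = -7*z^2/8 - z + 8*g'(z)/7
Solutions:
 g(z) = C1 + 49*z^3/192 + 7*z^2/16


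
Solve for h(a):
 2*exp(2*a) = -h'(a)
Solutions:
 h(a) = C1 - exp(2*a)


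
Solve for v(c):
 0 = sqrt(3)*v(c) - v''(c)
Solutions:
 v(c) = C1*exp(-3^(1/4)*c) + C2*exp(3^(1/4)*c)


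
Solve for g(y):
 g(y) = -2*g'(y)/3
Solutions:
 g(y) = C1*exp(-3*y/2)


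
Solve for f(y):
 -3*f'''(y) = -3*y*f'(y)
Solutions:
 f(y) = C1 + Integral(C2*airyai(y) + C3*airybi(y), y)


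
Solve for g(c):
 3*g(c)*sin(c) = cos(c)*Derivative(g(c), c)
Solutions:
 g(c) = C1/cos(c)^3


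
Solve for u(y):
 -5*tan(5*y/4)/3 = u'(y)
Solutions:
 u(y) = C1 + 4*log(cos(5*y/4))/3


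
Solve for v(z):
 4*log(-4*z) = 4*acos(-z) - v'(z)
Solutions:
 v(z) = C1 - 4*z*log(-z) + 4*z*acos(-z) - 8*z*log(2) + 4*z + 4*sqrt(1 - z^2)


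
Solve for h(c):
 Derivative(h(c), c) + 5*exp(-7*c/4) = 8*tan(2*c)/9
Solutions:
 h(c) = C1 + 2*log(tan(2*c)^2 + 1)/9 + 20*exp(-7*c/4)/7


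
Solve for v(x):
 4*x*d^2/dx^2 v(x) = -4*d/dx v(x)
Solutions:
 v(x) = C1 + C2*log(x)


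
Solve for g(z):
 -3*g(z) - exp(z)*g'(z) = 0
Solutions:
 g(z) = C1*exp(3*exp(-z))


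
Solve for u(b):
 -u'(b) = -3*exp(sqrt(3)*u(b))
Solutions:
 u(b) = sqrt(3)*(2*log(-1/(C1 + 3*b)) - log(3))/6


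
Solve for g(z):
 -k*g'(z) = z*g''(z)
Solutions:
 g(z) = C1 + z^(1 - re(k))*(C2*sin(log(z)*Abs(im(k))) + C3*cos(log(z)*im(k)))


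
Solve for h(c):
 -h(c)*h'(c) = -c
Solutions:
 h(c) = -sqrt(C1 + c^2)
 h(c) = sqrt(C1 + c^2)


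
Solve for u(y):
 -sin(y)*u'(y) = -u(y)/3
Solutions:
 u(y) = C1*(cos(y) - 1)^(1/6)/(cos(y) + 1)^(1/6)


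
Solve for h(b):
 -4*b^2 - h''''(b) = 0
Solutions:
 h(b) = C1 + C2*b + C3*b^2 + C4*b^3 - b^6/90


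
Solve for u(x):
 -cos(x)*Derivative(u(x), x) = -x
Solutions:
 u(x) = C1 + Integral(x/cos(x), x)


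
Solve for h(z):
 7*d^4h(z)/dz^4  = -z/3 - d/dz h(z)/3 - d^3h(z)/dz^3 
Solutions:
 h(z) = C1 + C2*exp(z*(-4 + 2*2^(1/3)/(21*sqrt(445) + 443)^(1/3) + 2^(2/3)*(21*sqrt(445) + 443)^(1/3))/84)*sin(2^(1/3)*sqrt(3)*z*(-2^(1/3)*(21*sqrt(445) + 443)^(1/3) + 2/(21*sqrt(445) + 443)^(1/3))/84) + C3*exp(z*(-4 + 2*2^(1/3)/(21*sqrt(445) + 443)^(1/3) + 2^(2/3)*(21*sqrt(445) + 443)^(1/3))/84)*cos(2^(1/3)*sqrt(3)*z*(-2^(1/3)*(21*sqrt(445) + 443)^(1/3) + 2/(21*sqrt(445) + 443)^(1/3))/84) + C4*exp(-z*(2*2^(1/3)/(21*sqrt(445) + 443)^(1/3) + 2 + 2^(2/3)*(21*sqrt(445) + 443)^(1/3))/42) - z^2/2


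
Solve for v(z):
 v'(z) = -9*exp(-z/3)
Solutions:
 v(z) = C1 + 27*exp(-z/3)


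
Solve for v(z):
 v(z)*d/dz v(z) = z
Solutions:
 v(z) = -sqrt(C1 + z^2)
 v(z) = sqrt(C1 + z^2)


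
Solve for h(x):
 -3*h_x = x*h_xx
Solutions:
 h(x) = C1 + C2/x^2


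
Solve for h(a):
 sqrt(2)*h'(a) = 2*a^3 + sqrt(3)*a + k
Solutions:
 h(a) = C1 + sqrt(2)*a^4/4 + sqrt(6)*a^2/4 + sqrt(2)*a*k/2


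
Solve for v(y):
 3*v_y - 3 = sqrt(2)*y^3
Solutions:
 v(y) = C1 + sqrt(2)*y^4/12 + y


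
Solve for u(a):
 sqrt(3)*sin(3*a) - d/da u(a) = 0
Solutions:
 u(a) = C1 - sqrt(3)*cos(3*a)/3


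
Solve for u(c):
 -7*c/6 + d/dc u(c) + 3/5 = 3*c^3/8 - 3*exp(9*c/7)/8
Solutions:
 u(c) = C1 + 3*c^4/32 + 7*c^2/12 - 3*c/5 - 7*exp(9*c/7)/24


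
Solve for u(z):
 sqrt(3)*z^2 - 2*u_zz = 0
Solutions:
 u(z) = C1 + C2*z + sqrt(3)*z^4/24


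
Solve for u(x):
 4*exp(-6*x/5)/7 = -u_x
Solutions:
 u(x) = C1 + 10*exp(-6*x/5)/21


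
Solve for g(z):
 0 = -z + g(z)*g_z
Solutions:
 g(z) = -sqrt(C1 + z^2)
 g(z) = sqrt(C1 + z^2)


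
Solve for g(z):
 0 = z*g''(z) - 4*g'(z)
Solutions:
 g(z) = C1 + C2*z^5


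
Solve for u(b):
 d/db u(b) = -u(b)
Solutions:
 u(b) = C1*exp(-b)


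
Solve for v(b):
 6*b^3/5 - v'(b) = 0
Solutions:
 v(b) = C1 + 3*b^4/10


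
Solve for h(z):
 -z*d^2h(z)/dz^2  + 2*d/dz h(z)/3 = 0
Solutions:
 h(z) = C1 + C2*z^(5/3)


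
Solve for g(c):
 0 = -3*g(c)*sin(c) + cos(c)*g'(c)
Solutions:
 g(c) = C1/cos(c)^3


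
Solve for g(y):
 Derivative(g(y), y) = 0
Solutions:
 g(y) = C1


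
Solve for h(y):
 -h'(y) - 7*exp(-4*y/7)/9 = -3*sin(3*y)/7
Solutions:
 h(y) = C1 - cos(3*y)/7 + 49*exp(-4*y/7)/36


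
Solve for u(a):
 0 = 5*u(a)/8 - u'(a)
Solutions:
 u(a) = C1*exp(5*a/8)


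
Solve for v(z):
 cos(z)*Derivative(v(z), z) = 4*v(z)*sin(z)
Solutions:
 v(z) = C1/cos(z)^4


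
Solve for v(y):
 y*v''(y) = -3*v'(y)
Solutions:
 v(y) = C1 + C2/y^2


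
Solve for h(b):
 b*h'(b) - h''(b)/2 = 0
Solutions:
 h(b) = C1 + C2*erfi(b)


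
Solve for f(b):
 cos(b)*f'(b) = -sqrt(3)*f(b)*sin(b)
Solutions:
 f(b) = C1*cos(b)^(sqrt(3))


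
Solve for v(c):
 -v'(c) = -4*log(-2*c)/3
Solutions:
 v(c) = C1 + 4*c*log(-c)/3 + 4*c*(-1 + log(2))/3


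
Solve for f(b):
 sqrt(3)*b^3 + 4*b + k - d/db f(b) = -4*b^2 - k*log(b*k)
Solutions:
 f(b) = C1 + sqrt(3)*b^4/4 + 4*b^3/3 + 2*b^2 + b*k*log(b*k)


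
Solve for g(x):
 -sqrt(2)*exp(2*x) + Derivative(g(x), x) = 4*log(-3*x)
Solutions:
 g(x) = C1 + 4*x*log(-x) + 4*x*(-1 + log(3)) + sqrt(2)*exp(2*x)/2


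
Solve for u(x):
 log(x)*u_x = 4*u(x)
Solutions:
 u(x) = C1*exp(4*li(x))


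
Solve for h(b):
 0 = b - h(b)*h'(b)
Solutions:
 h(b) = -sqrt(C1 + b^2)
 h(b) = sqrt(C1 + b^2)


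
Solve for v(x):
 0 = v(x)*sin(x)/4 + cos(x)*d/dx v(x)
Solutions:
 v(x) = C1*cos(x)^(1/4)


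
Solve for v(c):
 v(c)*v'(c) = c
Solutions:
 v(c) = -sqrt(C1 + c^2)
 v(c) = sqrt(C1 + c^2)


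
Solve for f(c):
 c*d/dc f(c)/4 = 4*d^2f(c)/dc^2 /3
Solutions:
 f(c) = C1 + C2*erfi(sqrt(6)*c/8)


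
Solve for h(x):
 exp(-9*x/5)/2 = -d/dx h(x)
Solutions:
 h(x) = C1 + 5*exp(-9*x/5)/18


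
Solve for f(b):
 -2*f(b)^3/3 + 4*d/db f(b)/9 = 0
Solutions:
 f(b) = -sqrt(-1/(C1 + 3*b))
 f(b) = sqrt(-1/(C1 + 3*b))


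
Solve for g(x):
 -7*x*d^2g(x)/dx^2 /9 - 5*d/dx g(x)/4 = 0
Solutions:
 g(x) = C1 + C2/x^(17/28)


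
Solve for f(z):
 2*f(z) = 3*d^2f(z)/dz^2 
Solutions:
 f(z) = C1*exp(-sqrt(6)*z/3) + C2*exp(sqrt(6)*z/3)


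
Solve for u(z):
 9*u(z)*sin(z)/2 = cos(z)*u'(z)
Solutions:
 u(z) = C1/cos(z)^(9/2)


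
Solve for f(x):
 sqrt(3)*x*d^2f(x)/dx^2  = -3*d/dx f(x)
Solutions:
 f(x) = C1 + C2*x^(1 - sqrt(3))


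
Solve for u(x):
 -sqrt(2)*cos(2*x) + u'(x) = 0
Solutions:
 u(x) = C1 + sqrt(2)*sin(2*x)/2


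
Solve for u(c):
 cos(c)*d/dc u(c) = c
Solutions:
 u(c) = C1 + Integral(c/cos(c), c)


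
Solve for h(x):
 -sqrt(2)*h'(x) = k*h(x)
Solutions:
 h(x) = C1*exp(-sqrt(2)*k*x/2)


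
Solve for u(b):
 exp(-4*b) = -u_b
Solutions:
 u(b) = C1 + exp(-4*b)/4


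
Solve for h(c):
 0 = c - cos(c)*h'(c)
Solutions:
 h(c) = C1 + Integral(c/cos(c), c)


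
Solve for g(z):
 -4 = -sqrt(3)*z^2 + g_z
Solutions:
 g(z) = C1 + sqrt(3)*z^3/3 - 4*z


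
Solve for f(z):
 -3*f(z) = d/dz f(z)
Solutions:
 f(z) = C1*exp(-3*z)


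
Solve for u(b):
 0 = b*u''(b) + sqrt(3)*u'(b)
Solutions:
 u(b) = C1 + C2*b^(1 - sqrt(3))


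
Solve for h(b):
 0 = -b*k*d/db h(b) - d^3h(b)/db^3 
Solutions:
 h(b) = C1 + Integral(C2*airyai(b*(-k)^(1/3)) + C3*airybi(b*(-k)^(1/3)), b)


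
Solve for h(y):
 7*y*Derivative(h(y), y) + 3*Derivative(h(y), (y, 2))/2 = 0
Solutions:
 h(y) = C1 + C2*erf(sqrt(21)*y/3)


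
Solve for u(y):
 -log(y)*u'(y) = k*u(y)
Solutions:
 u(y) = C1*exp(-k*li(y))


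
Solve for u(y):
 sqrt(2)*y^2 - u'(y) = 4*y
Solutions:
 u(y) = C1 + sqrt(2)*y^3/3 - 2*y^2


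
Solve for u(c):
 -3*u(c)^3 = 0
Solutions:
 u(c) = 0


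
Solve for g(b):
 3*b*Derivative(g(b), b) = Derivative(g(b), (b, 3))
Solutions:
 g(b) = C1 + Integral(C2*airyai(3^(1/3)*b) + C3*airybi(3^(1/3)*b), b)


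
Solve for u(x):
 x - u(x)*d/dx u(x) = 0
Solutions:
 u(x) = -sqrt(C1 + x^2)
 u(x) = sqrt(C1 + x^2)


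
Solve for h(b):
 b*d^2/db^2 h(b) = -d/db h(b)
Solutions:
 h(b) = C1 + C2*log(b)


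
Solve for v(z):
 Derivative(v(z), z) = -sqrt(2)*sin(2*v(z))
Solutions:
 v(z) = pi - acos((-C1 - exp(4*sqrt(2)*z))/(C1 - exp(4*sqrt(2)*z)))/2
 v(z) = acos((-C1 - exp(4*sqrt(2)*z))/(C1 - exp(4*sqrt(2)*z)))/2


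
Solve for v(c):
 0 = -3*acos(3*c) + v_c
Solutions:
 v(c) = C1 + 3*c*acos(3*c) - sqrt(1 - 9*c^2)


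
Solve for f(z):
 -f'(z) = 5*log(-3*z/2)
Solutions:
 f(z) = C1 - 5*z*log(-z) + 5*z*(-log(3) + log(2) + 1)


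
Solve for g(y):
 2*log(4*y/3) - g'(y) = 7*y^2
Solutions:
 g(y) = C1 - 7*y^3/3 + 2*y*log(y) - 2*y + y*log(16/9)


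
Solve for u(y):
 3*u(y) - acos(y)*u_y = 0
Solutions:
 u(y) = C1*exp(3*Integral(1/acos(y), y))


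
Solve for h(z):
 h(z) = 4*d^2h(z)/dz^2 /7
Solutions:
 h(z) = C1*exp(-sqrt(7)*z/2) + C2*exp(sqrt(7)*z/2)


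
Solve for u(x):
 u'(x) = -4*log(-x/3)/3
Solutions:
 u(x) = C1 - 4*x*log(-x)/3 + 4*x*(1 + log(3))/3


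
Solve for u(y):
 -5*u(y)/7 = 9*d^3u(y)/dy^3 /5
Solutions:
 u(y) = C3*exp(y*(-147^(1/3)*5^(2/3) + 3*3^(1/3)*35^(2/3))/84)*sin(3^(5/6)*35^(2/3)*y/42) + C4*exp(y*(-147^(1/3)*5^(2/3) + 3*3^(1/3)*35^(2/3))/84)*cos(3^(5/6)*35^(2/3)*y/42) + C5*exp(-y*(147^(1/3)*5^(2/3) + 3*3^(1/3)*35^(2/3))/84) + (C1*sin(3^(5/6)*35^(2/3)*y/42) + C2*cos(3^(5/6)*35^(2/3)*y/42))*exp(147^(1/3)*5^(2/3)*y/42)


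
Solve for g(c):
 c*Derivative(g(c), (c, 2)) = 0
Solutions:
 g(c) = C1 + C2*c


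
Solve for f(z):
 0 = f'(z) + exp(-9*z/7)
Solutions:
 f(z) = C1 + 7*exp(-9*z/7)/9


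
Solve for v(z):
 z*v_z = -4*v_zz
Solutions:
 v(z) = C1 + C2*erf(sqrt(2)*z/4)


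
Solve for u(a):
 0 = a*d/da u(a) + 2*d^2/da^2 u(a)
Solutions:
 u(a) = C1 + C2*erf(a/2)


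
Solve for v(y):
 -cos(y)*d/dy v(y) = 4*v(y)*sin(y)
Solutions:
 v(y) = C1*cos(y)^4


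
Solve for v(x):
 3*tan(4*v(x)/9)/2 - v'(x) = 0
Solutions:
 v(x) = -9*asin(C1*exp(2*x/3))/4 + 9*pi/4
 v(x) = 9*asin(C1*exp(2*x/3))/4


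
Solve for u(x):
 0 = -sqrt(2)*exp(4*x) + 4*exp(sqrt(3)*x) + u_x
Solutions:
 u(x) = C1 + sqrt(2)*exp(4*x)/4 - 4*sqrt(3)*exp(sqrt(3)*x)/3


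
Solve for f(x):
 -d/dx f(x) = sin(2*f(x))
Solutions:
 f(x) = pi - acos((-C1 - exp(4*x))/(C1 - exp(4*x)))/2
 f(x) = acos((-C1 - exp(4*x))/(C1 - exp(4*x)))/2


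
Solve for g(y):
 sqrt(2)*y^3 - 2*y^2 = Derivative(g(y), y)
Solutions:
 g(y) = C1 + sqrt(2)*y^4/4 - 2*y^3/3


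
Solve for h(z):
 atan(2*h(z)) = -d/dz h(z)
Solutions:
 Integral(1/atan(2*_y), (_y, h(z))) = C1 - z


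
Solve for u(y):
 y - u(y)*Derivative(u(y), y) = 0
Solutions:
 u(y) = -sqrt(C1 + y^2)
 u(y) = sqrt(C1 + y^2)


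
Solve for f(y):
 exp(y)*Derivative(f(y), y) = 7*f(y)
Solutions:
 f(y) = C1*exp(-7*exp(-y))


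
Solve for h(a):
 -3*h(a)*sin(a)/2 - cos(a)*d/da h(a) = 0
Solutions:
 h(a) = C1*cos(a)^(3/2)


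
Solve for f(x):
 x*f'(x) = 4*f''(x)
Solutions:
 f(x) = C1 + C2*erfi(sqrt(2)*x/4)


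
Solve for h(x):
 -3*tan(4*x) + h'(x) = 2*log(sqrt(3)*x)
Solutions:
 h(x) = C1 + 2*x*log(x) - 2*x + x*log(3) - 3*log(cos(4*x))/4


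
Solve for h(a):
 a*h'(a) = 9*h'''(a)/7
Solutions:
 h(a) = C1 + Integral(C2*airyai(21^(1/3)*a/3) + C3*airybi(21^(1/3)*a/3), a)


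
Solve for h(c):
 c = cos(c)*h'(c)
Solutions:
 h(c) = C1 + Integral(c/cos(c), c)


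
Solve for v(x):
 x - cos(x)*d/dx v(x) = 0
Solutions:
 v(x) = C1 + Integral(x/cos(x), x)


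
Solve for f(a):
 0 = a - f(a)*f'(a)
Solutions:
 f(a) = -sqrt(C1 + a^2)
 f(a) = sqrt(C1 + a^2)


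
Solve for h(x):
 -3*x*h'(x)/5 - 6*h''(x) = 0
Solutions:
 h(x) = C1 + C2*erf(sqrt(5)*x/10)


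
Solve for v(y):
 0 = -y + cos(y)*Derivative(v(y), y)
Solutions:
 v(y) = C1 + Integral(y/cos(y), y)


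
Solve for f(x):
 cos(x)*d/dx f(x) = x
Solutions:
 f(x) = C1 + Integral(x/cos(x), x)


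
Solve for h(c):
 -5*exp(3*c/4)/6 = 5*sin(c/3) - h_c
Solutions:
 h(c) = C1 + 10*exp(3*c/4)/9 - 15*cos(c/3)


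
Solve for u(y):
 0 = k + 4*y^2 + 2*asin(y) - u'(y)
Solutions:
 u(y) = C1 + k*y + 4*y^3/3 + 2*y*asin(y) + 2*sqrt(1 - y^2)


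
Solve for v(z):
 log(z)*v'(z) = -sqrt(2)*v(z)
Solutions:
 v(z) = C1*exp(-sqrt(2)*li(z))


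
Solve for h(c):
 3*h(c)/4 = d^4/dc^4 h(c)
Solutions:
 h(c) = C1*exp(-sqrt(2)*3^(1/4)*c/2) + C2*exp(sqrt(2)*3^(1/4)*c/2) + C3*sin(sqrt(2)*3^(1/4)*c/2) + C4*cos(sqrt(2)*3^(1/4)*c/2)


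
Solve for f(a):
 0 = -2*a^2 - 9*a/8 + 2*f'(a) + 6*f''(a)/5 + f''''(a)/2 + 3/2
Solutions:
 f(a) = C1 + C2*exp(2^(1/3)*a*(-2*2^(1/3)/(1 + sqrt(705)/25)^(1/3) + 5*(1 + sqrt(705)/25)^(1/3))/10)*sin(sqrt(3)*a*(36/(54 + 54*sqrt(705)/25)^(1/3) + 5*(54 + 54*sqrt(705)/25)^(1/3))/30) + C3*exp(2^(1/3)*a*(-2*2^(1/3)/(1 + sqrt(705)/25)^(1/3) + 5*(1 + sqrt(705)/25)^(1/3))/10)*cos(sqrt(3)*a*(36/(54 + 54*sqrt(705)/25)^(1/3) + 5*(54 + 54*sqrt(705)/25)^(1/3))/30) + C4*exp(2^(1/3)*a*(-(1 + sqrt(705)/25)^(1/3) + 2*2^(1/3)/(5*(1 + sqrt(705)/25)^(1/3)))) + a^3/3 - 51*a^2/160 - 147*a/400


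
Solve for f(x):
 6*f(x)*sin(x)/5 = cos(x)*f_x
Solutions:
 f(x) = C1/cos(x)^(6/5)


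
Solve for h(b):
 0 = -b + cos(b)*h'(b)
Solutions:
 h(b) = C1 + Integral(b/cos(b), b)


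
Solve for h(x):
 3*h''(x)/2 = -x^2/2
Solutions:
 h(x) = C1 + C2*x - x^4/36


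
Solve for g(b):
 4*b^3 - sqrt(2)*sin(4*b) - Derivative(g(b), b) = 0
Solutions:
 g(b) = C1 + b^4 + sqrt(2)*cos(4*b)/4


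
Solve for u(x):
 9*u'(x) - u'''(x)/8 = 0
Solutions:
 u(x) = C1 + C2*exp(-6*sqrt(2)*x) + C3*exp(6*sqrt(2)*x)


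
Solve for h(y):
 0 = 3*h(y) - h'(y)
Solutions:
 h(y) = C1*exp(3*y)


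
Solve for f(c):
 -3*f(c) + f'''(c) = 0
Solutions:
 f(c) = C3*exp(3^(1/3)*c) + (C1*sin(3^(5/6)*c/2) + C2*cos(3^(5/6)*c/2))*exp(-3^(1/3)*c/2)


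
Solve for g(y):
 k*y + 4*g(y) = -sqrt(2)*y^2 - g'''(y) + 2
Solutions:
 g(y) = C3*exp(-2^(2/3)*y) - k*y/4 - sqrt(2)*y^2/4 + (C1*sin(2^(2/3)*sqrt(3)*y/2) + C2*cos(2^(2/3)*sqrt(3)*y/2))*exp(2^(2/3)*y/2) + 1/2


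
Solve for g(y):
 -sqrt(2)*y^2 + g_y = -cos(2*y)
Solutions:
 g(y) = C1 + sqrt(2)*y^3/3 - sin(2*y)/2


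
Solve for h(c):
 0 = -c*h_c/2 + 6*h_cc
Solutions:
 h(c) = C1 + C2*erfi(sqrt(6)*c/12)


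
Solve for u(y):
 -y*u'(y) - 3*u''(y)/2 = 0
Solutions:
 u(y) = C1 + C2*erf(sqrt(3)*y/3)


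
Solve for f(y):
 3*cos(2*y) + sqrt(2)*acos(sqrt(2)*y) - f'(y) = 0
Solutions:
 f(y) = C1 + sqrt(2)*(y*acos(sqrt(2)*y) - sqrt(2)*sqrt(1 - 2*y^2)/2) + 3*sin(2*y)/2


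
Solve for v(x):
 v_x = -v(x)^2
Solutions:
 v(x) = 1/(C1 + x)


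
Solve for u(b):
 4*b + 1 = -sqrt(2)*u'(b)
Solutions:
 u(b) = C1 - sqrt(2)*b^2 - sqrt(2)*b/2


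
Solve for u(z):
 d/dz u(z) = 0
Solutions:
 u(z) = C1


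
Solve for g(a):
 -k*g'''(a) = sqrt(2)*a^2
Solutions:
 g(a) = C1 + C2*a + C3*a^2 - sqrt(2)*a^5/(60*k)


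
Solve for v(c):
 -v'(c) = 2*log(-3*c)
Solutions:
 v(c) = C1 - 2*c*log(-c) + 2*c*(1 - log(3))


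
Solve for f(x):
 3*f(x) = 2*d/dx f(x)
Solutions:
 f(x) = C1*exp(3*x/2)


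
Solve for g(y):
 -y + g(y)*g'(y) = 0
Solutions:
 g(y) = -sqrt(C1 + y^2)
 g(y) = sqrt(C1 + y^2)


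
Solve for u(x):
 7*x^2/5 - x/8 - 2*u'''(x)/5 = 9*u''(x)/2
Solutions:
 u(x) = C1 + C2*x + C3*exp(-45*x/4) + 7*x^4/270 - 673*x^3/48600 + 673*x^2/182250


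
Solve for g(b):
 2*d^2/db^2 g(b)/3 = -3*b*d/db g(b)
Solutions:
 g(b) = C1 + C2*erf(3*b/2)


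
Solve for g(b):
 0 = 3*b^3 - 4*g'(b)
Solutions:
 g(b) = C1 + 3*b^4/16


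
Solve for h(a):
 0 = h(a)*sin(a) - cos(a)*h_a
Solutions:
 h(a) = C1/cos(a)


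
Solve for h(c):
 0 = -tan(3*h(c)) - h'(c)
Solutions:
 h(c) = -asin(C1*exp(-3*c))/3 + pi/3
 h(c) = asin(C1*exp(-3*c))/3


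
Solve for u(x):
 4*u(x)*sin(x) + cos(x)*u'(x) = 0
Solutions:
 u(x) = C1*cos(x)^4


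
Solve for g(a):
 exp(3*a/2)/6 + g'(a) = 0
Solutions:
 g(a) = C1 - exp(3*a/2)/9


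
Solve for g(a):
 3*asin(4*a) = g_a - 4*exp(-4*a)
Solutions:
 g(a) = C1 + 3*a*asin(4*a) + 3*sqrt(1 - 16*a^2)/4 - exp(-4*a)


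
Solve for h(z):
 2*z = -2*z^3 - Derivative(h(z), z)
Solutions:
 h(z) = C1 - z^4/2 - z^2


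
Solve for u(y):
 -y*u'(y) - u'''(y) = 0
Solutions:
 u(y) = C1 + Integral(C2*airyai(-y) + C3*airybi(-y), y)


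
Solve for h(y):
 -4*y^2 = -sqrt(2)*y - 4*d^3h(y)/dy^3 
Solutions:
 h(y) = C1 + C2*y + C3*y^2 + y^5/60 - sqrt(2)*y^4/96


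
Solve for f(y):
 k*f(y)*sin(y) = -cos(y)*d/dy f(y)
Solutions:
 f(y) = C1*exp(k*log(cos(y)))


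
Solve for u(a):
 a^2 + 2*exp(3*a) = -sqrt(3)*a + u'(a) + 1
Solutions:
 u(a) = C1 + a^3/3 + sqrt(3)*a^2/2 - a + 2*exp(3*a)/3


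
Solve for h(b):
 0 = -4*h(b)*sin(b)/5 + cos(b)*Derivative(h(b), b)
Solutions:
 h(b) = C1/cos(b)^(4/5)


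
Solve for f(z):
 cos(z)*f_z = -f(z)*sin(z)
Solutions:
 f(z) = C1*cos(z)


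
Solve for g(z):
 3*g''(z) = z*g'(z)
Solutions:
 g(z) = C1 + C2*erfi(sqrt(6)*z/6)


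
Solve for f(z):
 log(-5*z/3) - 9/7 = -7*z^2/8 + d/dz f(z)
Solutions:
 f(z) = C1 + 7*z^3/24 + z*log(-z) + z*(-16/7 - log(3) + log(5))


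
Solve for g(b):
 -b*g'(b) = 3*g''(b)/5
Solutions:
 g(b) = C1 + C2*erf(sqrt(30)*b/6)


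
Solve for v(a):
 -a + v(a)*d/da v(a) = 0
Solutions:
 v(a) = -sqrt(C1 + a^2)
 v(a) = sqrt(C1 + a^2)


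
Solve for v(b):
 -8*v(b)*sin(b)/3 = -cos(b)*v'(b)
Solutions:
 v(b) = C1/cos(b)^(8/3)


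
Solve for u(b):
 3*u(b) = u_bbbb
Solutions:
 u(b) = C1*exp(-3^(1/4)*b) + C2*exp(3^(1/4)*b) + C3*sin(3^(1/4)*b) + C4*cos(3^(1/4)*b)


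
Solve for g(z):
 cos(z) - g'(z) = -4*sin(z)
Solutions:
 g(z) = C1 + sin(z) - 4*cos(z)


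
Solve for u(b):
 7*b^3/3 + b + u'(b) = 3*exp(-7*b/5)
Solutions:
 u(b) = C1 - 7*b^4/12 - b^2/2 - 15*exp(-7*b/5)/7


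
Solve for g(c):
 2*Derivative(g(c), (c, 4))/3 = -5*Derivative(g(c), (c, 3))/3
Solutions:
 g(c) = C1 + C2*c + C3*c^2 + C4*exp(-5*c/2)


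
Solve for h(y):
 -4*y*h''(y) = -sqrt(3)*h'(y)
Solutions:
 h(y) = C1 + C2*y^(sqrt(3)/4 + 1)


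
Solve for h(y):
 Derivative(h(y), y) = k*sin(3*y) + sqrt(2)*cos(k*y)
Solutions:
 h(y) = C1 - k*cos(3*y)/3 + sqrt(2)*sin(k*y)/k


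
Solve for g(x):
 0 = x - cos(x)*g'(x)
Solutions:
 g(x) = C1 + Integral(x/cos(x), x)


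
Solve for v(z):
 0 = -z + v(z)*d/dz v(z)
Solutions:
 v(z) = -sqrt(C1 + z^2)
 v(z) = sqrt(C1 + z^2)


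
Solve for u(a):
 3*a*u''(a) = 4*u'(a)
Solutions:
 u(a) = C1 + C2*a^(7/3)


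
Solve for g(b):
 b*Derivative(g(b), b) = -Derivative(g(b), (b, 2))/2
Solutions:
 g(b) = C1 + C2*erf(b)


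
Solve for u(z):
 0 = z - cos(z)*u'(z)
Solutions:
 u(z) = C1 + Integral(z/cos(z), z)


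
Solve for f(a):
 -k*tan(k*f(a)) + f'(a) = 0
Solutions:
 f(a) = Piecewise((-asin(exp(C1*k + a*k^2))/k + pi/k, Ne(k, 0)), (nan, True))
 f(a) = Piecewise((asin(exp(C1*k + a*k^2))/k, Ne(k, 0)), (nan, True))


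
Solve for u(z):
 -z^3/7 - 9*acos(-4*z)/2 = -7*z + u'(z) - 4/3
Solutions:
 u(z) = C1 - z^4/28 + 7*z^2/2 - 9*z*acos(-4*z)/2 + 4*z/3 - 9*sqrt(1 - 16*z^2)/8


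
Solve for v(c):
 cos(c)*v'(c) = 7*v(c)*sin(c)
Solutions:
 v(c) = C1/cos(c)^7


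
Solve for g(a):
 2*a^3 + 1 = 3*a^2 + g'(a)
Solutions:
 g(a) = C1 + a^4/2 - a^3 + a


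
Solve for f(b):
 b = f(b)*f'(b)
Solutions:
 f(b) = -sqrt(C1 + b^2)
 f(b) = sqrt(C1 + b^2)


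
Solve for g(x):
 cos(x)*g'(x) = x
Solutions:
 g(x) = C1 + Integral(x/cos(x), x)


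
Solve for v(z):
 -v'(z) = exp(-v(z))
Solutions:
 v(z) = log(C1 - z)


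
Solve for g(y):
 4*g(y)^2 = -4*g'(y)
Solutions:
 g(y) = 1/(C1 + y)


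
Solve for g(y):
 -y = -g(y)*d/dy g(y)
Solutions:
 g(y) = -sqrt(C1 + y^2)
 g(y) = sqrt(C1 + y^2)


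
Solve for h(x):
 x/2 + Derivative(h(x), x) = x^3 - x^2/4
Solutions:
 h(x) = C1 + x^4/4 - x^3/12 - x^2/4


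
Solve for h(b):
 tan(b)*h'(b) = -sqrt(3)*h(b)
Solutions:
 h(b) = C1/sin(b)^(sqrt(3))


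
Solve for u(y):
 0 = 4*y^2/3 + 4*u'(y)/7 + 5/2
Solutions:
 u(y) = C1 - 7*y^3/9 - 35*y/8


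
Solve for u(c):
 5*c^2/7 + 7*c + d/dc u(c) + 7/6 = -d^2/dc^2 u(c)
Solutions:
 u(c) = C1 + C2*exp(-c) - 5*c^3/21 - 39*c^2/14 + 185*c/42


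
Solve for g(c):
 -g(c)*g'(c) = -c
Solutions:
 g(c) = -sqrt(C1 + c^2)
 g(c) = sqrt(C1 + c^2)


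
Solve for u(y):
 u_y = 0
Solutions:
 u(y) = C1


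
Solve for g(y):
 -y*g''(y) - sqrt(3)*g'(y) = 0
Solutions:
 g(y) = C1 + C2*y^(1 - sqrt(3))


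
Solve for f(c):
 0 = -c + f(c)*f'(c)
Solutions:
 f(c) = -sqrt(C1 + c^2)
 f(c) = sqrt(C1 + c^2)


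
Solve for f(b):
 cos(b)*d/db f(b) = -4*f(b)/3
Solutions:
 f(b) = C1*(sin(b) - 1)^(2/3)/(sin(b) + 1)^(2/3)


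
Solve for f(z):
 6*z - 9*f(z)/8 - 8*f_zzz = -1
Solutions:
 f(z) = C3*exp(-3^(2/3)*z/4) + 16*z/3 + (C1*sin(3*3^(1/6)*z/8) + C2*cos(3*3^(1/6)*z/8))*exp(3^(2/3)*z/8) + 8/9


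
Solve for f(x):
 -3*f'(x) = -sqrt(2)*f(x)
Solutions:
 f(x) = C1*exp(sqrt(2)*x/3)


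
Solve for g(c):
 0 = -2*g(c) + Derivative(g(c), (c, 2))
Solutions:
 g(c) = C1*exp(-sqrt(2)*c) + C2*exp(sqrt(2)*c)


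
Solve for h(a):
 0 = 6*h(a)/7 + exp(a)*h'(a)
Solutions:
 h(a) = C1*exp(6*exp(-a)/7)


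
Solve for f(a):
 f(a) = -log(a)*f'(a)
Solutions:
 f(a) = C1*exp(-li(a))


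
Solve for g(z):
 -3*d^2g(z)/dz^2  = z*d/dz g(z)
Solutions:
 g(z) = C1 + C2*erf(sqrt(6)*z/6)


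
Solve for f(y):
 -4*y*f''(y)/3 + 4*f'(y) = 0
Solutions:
 f(y) = C1 + C2*y^4


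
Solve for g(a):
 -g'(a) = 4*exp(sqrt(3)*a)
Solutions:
 g(a) = C1 - 4*sqrt(3)*exp(sqrt(3)*a)/3


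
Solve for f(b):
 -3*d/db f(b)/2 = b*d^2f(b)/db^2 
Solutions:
 f(b) = C1 + C2/sqrt(b)


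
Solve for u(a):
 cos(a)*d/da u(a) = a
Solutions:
 u(a) = C1 + Integral(a/cos(a), a)


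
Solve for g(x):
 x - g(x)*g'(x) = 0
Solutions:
 g(x) = -sqrt(C1 + x^2)
 g(x) = sqrt(C1 + x^2)


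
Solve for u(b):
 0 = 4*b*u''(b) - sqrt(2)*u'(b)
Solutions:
 u(b) = C1 + C2*b^(sqrt(2)/4 + 1)


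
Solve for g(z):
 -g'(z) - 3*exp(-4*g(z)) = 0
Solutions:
 g(z) = log(-I*(C1 - 12*z)^(1/4))
 g(z) = log(I*(C1 - 12*z)^(1/4))
 g(z) = log(-(C1 - 12*z)^(1/4))
 g(z) = log(C1 - 12*z)/4


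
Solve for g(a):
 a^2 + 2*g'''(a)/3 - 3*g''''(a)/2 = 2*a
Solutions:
 g(a) = C1 + C2*a + C3*a^2 + C4*exp(4*a/9) - a^5/40 - 5*a^4/32 - 45*a^3/32


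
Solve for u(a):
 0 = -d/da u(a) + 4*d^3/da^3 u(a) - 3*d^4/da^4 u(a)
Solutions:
 u(a) = C1 + C2*exp(a) + C3*exp(a*(1 - sqrt(13))/6) + C4*exp(a*(1 + sqrt(13))/6)


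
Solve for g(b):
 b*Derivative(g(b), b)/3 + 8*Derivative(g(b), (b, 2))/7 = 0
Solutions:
 g(b) = C1 + C2*erf(sqrt(21)*b/12)


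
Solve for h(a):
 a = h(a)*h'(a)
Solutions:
 h(a) = -sqrt(C1 + a^2)
 h(a) = sqrt(C1 + a^2)


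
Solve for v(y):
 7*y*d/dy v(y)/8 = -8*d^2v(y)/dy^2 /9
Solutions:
 v(y) = C1 + C2*erf(3*sqrt(14)*y/16)


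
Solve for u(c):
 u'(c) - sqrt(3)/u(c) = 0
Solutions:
 u(c) = -sqrt(C1 + 2*sqrt(3)*c)
 u(c) = sqrt(C1 + 2*sqrt(3)*c)


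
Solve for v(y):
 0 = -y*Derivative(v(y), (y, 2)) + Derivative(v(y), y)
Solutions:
 v(y) = C1 + C2*y^2


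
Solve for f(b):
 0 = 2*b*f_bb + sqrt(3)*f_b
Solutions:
 f(b) = C1 + C2*b^(1 - sqrt(3)/2)


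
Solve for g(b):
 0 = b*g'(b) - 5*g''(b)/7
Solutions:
 g(b) = C1 + C2*erfi(sqrt(70)*b/10)


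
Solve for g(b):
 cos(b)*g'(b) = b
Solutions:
 g(b) = C1 + Integral(b/cos(b), b)


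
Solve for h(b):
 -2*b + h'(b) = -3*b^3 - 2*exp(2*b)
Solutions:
 h(b) = C1 - 3*b^4/4 + b^2 - exp(2*b)


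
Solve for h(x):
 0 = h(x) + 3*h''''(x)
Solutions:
 h(x) = (C1*sin(sqrt(2)*3^(3/4)*x/6) + C2*cos(sqrt(2)*3^(3/4)*x/6))*exp(-sqrt(2)*3^(3/4)*x/6) + (C3*sin(sqrt(2)*3^(3/4)*x/6) + C4*cos(sqrt(2)*3^(3/4)*x/6))*exp(sqrt(2)*3^(3/4)*x/6)


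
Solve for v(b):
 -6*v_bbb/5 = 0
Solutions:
 v(b) = C1 + C2*b + C3*b^2


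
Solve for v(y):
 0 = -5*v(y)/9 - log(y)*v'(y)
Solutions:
 v(y) = C1*exp(-5*li(y)/9)


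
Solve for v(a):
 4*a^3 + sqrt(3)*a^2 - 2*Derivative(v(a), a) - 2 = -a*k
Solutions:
 v(a) = C1 + a^4/2 + sqrt(3)*a^3/6 + a^2*k/4 - a


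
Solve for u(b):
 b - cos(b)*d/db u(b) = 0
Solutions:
 u(b) = C1 + Integral(b/cos(b), b)


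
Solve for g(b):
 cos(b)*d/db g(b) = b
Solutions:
 g(b) = C1 + Integral(b/cos(b), b)


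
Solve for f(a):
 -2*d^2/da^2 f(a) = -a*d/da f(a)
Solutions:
 f(a) = C1 + C2*erfi(a/2)


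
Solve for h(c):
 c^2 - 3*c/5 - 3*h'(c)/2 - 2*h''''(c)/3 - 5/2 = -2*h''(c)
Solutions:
 h(c) = C1 + C2*exp(c*((sqrt(17) + 9)^(-1/3) + (sqrt(17) + 9)^(1/3)/4))*sin(sqrt(3)*c*(-(sqrt(17) + 9)^(1/3)/4 + (sqrt(17) + 9)^(-1/3))) + C3*exp(c*((sqrt(17) + 9)^(-1/3) + (sqrt(17) + 9)^(1/3)/4))*cos(sqrt(3)*c*(-(sqrt(17) + 9)^(1/3)/4 + (sqrt(17) + 9)^(-1/3))) + C4*exp(-c*(2/(sqrt(17) + 9)^(1/3) + (sqrt(17) + 9)^(1/3)/2)) + 2*c^3/9 + 31*c^2/45 + 23*c/135


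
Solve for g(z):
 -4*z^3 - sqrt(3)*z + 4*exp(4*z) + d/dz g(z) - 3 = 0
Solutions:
 g(z) = C1 + z^4 + sqrt(3)*z^2/2 + 3*z - exp(4*z)


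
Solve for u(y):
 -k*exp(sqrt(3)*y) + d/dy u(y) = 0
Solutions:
 u(y) = C1 + sqrt(3)*k*exp(sqrt(3)*y)/3


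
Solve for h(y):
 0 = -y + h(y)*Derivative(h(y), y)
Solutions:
 h(y) = -sqrt(C1 + y^2)
 h(y) = sqrt(C1 + y^2)


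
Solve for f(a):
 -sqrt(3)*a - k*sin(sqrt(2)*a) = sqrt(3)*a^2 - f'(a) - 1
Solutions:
 f(a) = C1 + sqrt(3)*a^3/3 + sqrt(3)*a^2/2 - a - sqrt(2)*k*cos(sqrt(2)*a)/2


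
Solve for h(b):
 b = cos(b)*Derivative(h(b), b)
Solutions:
 h(b) = C1 + Integral(b/cos(b), b)


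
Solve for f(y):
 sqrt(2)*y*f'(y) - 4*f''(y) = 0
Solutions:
 f(y) = C1 + C2*erfi(2^(3/4)*y/4)


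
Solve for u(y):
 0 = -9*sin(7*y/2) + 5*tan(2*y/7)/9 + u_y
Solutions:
 u(y) = C1 + 35*log(cos(2*y/7))/18 - 18*cos(7*y/2)/7


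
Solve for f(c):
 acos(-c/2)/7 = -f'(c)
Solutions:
 f(c) = C1 - c*acos(-c/2)/7 - sqrt(4 - c^2)/7


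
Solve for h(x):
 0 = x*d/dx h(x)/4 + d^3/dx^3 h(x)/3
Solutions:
 h(x) = C1 + Integral(C2*airyai(-6^(1/3)*x/2) + C3*airybi(-6^(1/3)*x/2), x)


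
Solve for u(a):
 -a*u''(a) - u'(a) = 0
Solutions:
 u(a) = C1 + C2*log(a)


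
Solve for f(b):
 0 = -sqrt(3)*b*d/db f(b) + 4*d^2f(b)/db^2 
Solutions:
 f(b) = C1 + C2*erfi(sqrt(2)*3^(1/4)*b/4)


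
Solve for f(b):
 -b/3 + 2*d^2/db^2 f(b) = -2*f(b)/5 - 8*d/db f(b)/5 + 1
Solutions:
 f(b) = 5*b/6 + (C1*sin(b/5) + C2*cos(b/5))*exp(-2*b/5) - 5/6


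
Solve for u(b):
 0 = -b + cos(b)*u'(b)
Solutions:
 u(b) = C1 + Integral(b/cos(b), b)


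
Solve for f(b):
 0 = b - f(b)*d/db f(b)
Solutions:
 f(b) = -sqrt(C1 + b^2)
 f(b) = sqrt(C1 + b^2)


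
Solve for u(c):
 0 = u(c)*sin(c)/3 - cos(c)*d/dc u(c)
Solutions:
 u(c) = C1/cos(c)^(1/3)


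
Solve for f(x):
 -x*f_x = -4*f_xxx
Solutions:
 f(x) = C1 + Integral(C2*airyai(2^(1/3)*x/2) + C3*airybi(2^(1/3)*x/2), x)


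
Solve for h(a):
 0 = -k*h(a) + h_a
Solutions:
 h(a) = C1*exp(a*k)


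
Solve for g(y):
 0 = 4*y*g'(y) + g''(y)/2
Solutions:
 g(y) = C1 + C2*erf(2*y)


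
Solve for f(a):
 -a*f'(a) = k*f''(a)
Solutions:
 f(a) = C1 + C2*sqrt(k)*erf(sqrt(2)*a*sqrt(1/k)/2)


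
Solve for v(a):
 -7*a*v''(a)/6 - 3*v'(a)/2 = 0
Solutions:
 v(a) = C1 + C2/a^(2/7)


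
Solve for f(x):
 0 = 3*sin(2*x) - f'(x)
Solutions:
 f(x) = C1 - 3*cos(2*x)/2


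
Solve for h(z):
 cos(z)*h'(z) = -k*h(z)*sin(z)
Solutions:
 h(z) = C1*exp(k*log(cos(z)))


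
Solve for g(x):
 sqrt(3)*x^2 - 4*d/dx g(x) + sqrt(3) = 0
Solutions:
 g(x) = C1 + sqrt(3)*x^3/12 + sqrt(3)*x/4


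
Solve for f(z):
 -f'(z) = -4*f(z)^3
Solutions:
 f(z) = -sqrt(2)*sqrt(-1/(C1 + 4*z))/2
 f(z) = sqrt(2)*sqrt(-1/(C1 + 4*z))/2


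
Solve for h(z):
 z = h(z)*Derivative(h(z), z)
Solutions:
 h(z) = -sqrt(C1 + z^2)
 h(z) = sqrt(C1 + z^2)


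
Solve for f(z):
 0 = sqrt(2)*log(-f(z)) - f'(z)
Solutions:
 -li(-f(z)) = C1 + sqrt(2)*z


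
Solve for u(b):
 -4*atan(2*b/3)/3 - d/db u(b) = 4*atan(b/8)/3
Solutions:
 u(b) = C1 - 4*b*atan(b/8)/3 - 4*b*atan(2*b/3)/3 + 16*log(b^2 + 64)/3 + log(4*b^2 + 9)


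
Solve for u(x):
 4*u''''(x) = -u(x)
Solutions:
 u(x) = (C1*sin(x/2) + C2*cos(x/2))*exp(-x/2) + (C3*sin(x/2) + C4*cos(x/2))*exp(x/2)


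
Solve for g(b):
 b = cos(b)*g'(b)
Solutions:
 g(b) = C1 + Integral(b/cos(b), b)


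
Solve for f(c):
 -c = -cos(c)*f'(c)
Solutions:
 f(c) = C1 + Integral(c/cos(c), c)


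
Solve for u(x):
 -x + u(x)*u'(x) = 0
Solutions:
 u(x) = -sqrt(C1 + x^2)
 u(x) = sqrt(C1 + x^2)


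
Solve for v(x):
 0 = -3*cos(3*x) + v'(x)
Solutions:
 v(x) = C1 + sin(3*x)


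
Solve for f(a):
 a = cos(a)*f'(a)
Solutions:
 f(a) = C1 + Integral(a/cos(a), a)


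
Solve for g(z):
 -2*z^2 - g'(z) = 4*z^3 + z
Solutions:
 g(z) = C1 - z^4 - 2*z^3/3 - z^2/2


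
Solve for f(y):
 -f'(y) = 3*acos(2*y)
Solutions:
 f(y) = C1 - 3*y*acos(2*y) + 3*sqrt(1 - 4*y^2)/2


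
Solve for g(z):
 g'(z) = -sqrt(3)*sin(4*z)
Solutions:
 g(z) = C1 + sqrt(3)*cos(4*z)/4


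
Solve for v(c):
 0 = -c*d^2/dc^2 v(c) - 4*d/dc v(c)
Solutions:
 v(c) = C1 + C2/c^3


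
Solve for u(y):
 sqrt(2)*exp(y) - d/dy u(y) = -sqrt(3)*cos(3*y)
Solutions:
 u(y) = C1 + sqrt(2)*exp(y) + sqrt(3)*sin(3*y)/3


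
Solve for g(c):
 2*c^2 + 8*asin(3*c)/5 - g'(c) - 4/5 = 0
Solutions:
 g(c) = C1 + 2*c^3/3 + 8*c*asin(3*c)/5 - 4*c/5 + 8*sqrt(1 - 9*c^2)/15


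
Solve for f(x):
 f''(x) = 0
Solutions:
 f(x) = C1 + C2*x


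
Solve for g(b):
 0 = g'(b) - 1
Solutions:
 g(b) = C1 + b


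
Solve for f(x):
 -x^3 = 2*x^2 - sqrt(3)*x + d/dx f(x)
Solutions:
 f(x) = C1 - x^4/4 - 2*x^3/3 + sqrt(3)*x^2/2


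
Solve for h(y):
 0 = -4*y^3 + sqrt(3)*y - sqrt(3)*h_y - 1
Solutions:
 h(y) = C1 - sqrt(3)*y^4/3 + y^2/2 - sqrt(3)*y/3


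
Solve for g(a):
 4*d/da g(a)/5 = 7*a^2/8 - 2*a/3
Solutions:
 g(a) = C1 + 35*a^3/96 - 5*a^2/12


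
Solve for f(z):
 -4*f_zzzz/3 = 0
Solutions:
 f(z) = C1 + C2*z + C3*z^2 + C4*z^3


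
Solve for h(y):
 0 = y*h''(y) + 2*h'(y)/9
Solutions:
 h(y) = C1 + C2*y^(7/9)


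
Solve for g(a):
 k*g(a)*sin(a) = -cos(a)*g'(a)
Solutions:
 g(a) = C1*exp(k*log(cos(a)))


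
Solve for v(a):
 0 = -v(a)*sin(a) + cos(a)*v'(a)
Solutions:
 v(a) = C1/cos(a)


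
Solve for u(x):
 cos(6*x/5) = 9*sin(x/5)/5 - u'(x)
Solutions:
 u(x) = C1 - 5*sin(6*x/5)/6 - 9*cos(x/5)


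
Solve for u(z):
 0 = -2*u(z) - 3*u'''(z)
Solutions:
 u(z) = C3*exp(-2^(1/3)*3^(2/3)*z/3) + (C1*sin(2^(1/3)*3^(1/6)*z/2) + C2*cos(2^(1/3)*3^(1/6)*z/2))*exp(2^(1/3)*3^(2/3)*z/6)


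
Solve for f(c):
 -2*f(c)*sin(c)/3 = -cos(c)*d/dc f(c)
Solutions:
 f(c) = C1/cos(c)^(2/3)


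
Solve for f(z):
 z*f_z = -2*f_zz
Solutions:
 f(z) = C1 + C2*erf(z/2)


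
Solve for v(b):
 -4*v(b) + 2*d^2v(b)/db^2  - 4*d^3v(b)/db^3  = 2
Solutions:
 v(b) = C1*exp(b*((6*sqrt(318) + 107)^(-1/3) + 2 + (6*sqrt(318) + 107)^(1/3))/12)*sin(sqrt(3)*b*(-(6*sqrt(318) + 107)^(1/3) + (6*sqrt(318) + 107)^(-1/3))/12) + C2*exp(b*((6*sqrt(318) + 107)^(-1/3) + 2 + (6*sqrt(318) + 107)^(1/3))/12)*cos(sqrt(3)*b*(-(6*sqrt(318) + 107)^(1/3) + (6*sqrt(318) + 107)^(-1/3))/12) + C3*exp(b*(-(6*sqrt(318) + 107)^(1/3) - 1/(6*sqrt(318) + 107)^(1/3) + 1)/6) - 1/2


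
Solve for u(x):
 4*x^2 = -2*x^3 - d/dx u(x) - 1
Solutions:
 u(x) = C1 - x^4/2 - 4*x^3/3 - x


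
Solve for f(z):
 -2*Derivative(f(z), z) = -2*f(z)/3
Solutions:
 f(z) = C1*exp(z/3)


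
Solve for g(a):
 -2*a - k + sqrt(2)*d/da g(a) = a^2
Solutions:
 g(a) = C1 + sqrt(2)*a^3/6 + sqrt(2)*a^2/2 + sqrt(2)*a*k/2


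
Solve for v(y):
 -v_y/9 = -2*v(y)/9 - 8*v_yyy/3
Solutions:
 v(y) = C1*exp(2^(1/3)*y*(2^(1/3)/(sqrt(1294) + 36)^(1/3) + (sqrt(1294) + 36)^(1/3))/24)*sin(2^(1/3)*sqrt(3)*y*(-(sqrt(1294) + 36)^(1/3) + 2^(1/3)/(sqrt(1294) + 36)^(1/3))/24) + C2*exp(2^(1/3)*y*(2^(1/3)/(sqrt(1294) + 36)^(1/3) + (sqrt(1294) + 36)^(1/3))/24)*cos(2^(1/3)*sqrt(3)*y*(-(sqrt(1294) + 36)^(1/3) + 2^(1/3)/(sqrt(1294) + 36)^(1/3))/24) + C3*exp(-2^(1/3)*y*(2^(1/3)/(sqrt(1294) + 36)^(1/3) + (sqrt(1294) + 36)^(1/3))/12)


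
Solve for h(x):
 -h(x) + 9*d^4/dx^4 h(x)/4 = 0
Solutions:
 h(x) = C1*exp(-sqrt(6)*x/3) + C2*exp(sqrt(6)*x/3) + C3*sin(sqrt(6)*x/3) + C4*cos(sqrt(6)*x/3)


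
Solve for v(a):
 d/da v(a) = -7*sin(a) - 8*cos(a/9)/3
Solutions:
 v(a) = C1 - 24*sin(a/9) + 7*cos(a)


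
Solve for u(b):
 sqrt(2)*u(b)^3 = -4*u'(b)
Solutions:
 u(b) = -sqrt(2)*sqrt(-1/(C1 - sqrt(2)*b))
 u(b) = sqrt(2)*sqrt(-1/(C1 - sqrt(2)*b))


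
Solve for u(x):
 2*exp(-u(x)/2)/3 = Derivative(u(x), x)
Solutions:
 u(x) = 2*log(C1 + x/3)


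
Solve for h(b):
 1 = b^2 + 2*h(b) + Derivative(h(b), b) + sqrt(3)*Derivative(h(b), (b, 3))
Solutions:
 h(b) = C1*exp(b*(-3^(1/3)/(9 + sqrt(sqrt(3) + 81))^(1/3) + 3^(1/6)*(9 + sqrt(sqrt(3) + 81))^(1/3))/6)*sin(b*(3^(5/6)/(9 + sqrt(sqrt(3) + 81))^(1/3) + 3^(2/3)*(9 + sqrt(sqrt(3) + 81))^(1/3))/6) + C2*exp(b*(-3^(1/3)/(9 + sqrt(sqrt(3) + 81))^(1/3) + 3^(1/6)*(9 + sqrt(sqrt(3) + 81))^(1/3))/6)*cos(b*(3^(5/6)/(9 + sqrt(sqrt(3) + 81))^(1/3) + 3^(2/3)*(9 + sqrt(sqrt(3) + 81))^(1/3))/6) + C3*exp(-b*(-3^(1/3)/(9 + sqrt(sqrt(3) + 81))^(1/3) + 3^(1/6)*(9 + sqrt(sqrt(3) + 81))^(1/3))/3) - b^2/2 + b/2 + 1/4


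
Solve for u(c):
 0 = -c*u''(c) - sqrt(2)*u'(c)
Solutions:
 u(c) = C1 + C2*c^(1 - sqrt(2))


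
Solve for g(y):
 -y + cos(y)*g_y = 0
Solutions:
 g(y) = C1 + Integral(y/cos(y), y)


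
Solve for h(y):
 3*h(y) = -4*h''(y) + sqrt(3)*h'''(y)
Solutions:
 h(y) = C1*exp(y*(-12^(1/3)*(27*sqrt(499) + 371*sqrt(3))^(1/3) - 32*18^(1/3)/(27*sqrt(499) + 371*sqrt(3))^(1/3) + 16*sqrt(3))/36)*sin(2^(1/3)*3^(1/6)*y*(-2^(1/3)*3^(2/3)*(27*sqrt(499) + 371*sqrt(3))^(1/3) + 96/(27*sqrt(499) + 371*sqrt(3))^(1/3))/36) + C2*exp(y*(-12^(1/3)*(27*sqrt(499) + 371*sqrt(3))^(1/3) - 32*18^(1/3)/(27*sqrt(499) + 371*sqrt(3))^(1/3) + 16*sqrt(3))/36)*cos(2^(1/3)*3^(1/6)*y*(-2^(1/3)*3^(2/3)*(27*sqrt(499) + 371*sqrt(3))^(1/3) + 96/(27*sqrt(499) + 371*sqrt(3))^(1/3))/36) + C3*exp(y*(32*18^(1/3)/(27*sqrt(499) + 371*sqrt(3))^(1/3) + 8*sqrt(3) + 12^(1/3)*(27*sqrt(499) + 371*sqrt(3))^(1/3))/18)


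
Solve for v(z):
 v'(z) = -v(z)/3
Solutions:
 v(z) = C1*exp(-z/3)


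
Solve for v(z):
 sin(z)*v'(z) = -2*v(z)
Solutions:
 v(z) = C1*(cos(z) + 1)/(cos(z) - 1)


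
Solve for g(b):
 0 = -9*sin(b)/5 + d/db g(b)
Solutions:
 g(b) = C1 - 9*cos(b)/5


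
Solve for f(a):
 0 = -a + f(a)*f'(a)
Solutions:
 f(a) = -sqrt(C1 + a^2)
 f(a) = sqrt(C1 + a^2)


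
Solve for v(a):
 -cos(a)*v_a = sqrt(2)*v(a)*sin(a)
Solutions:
 v(a) = C1*cos(a)^(sqrt(2))


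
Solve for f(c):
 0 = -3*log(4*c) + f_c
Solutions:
 f(c) = C1 + 3*c*log(c) - 3*c + c*log(64)


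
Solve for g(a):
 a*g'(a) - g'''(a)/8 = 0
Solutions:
 g(a) = C1 + Integral(C2*airyai(2*a) + C3*airybi(2*a), a)


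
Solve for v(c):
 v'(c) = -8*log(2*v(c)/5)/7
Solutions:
 7*Integral(1/(log(_y) - log(5) + log(2)), (_y, v(c)))/8 = C1 - c


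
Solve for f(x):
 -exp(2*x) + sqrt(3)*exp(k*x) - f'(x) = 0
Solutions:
 f(x) = C1 - exp(2*x)/2 + sqrt(3)*exp(k*x)/k


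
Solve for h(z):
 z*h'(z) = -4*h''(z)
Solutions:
 h(z) = C1 + C2*erf(sqrt(2)*z/4)


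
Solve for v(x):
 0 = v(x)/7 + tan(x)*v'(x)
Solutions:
 v(x) = C1/sin(x)^(1/7)


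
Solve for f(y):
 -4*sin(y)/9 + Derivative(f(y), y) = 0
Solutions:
 f(y) = C1 - 4*cos(y)/9


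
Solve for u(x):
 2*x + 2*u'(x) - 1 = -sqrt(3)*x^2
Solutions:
 u(x) = C1 - sqrt(3)*x^3/6 - x^2/2 + x/2


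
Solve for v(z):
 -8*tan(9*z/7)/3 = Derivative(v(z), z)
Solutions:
 v(z) = C1 + 56*log(cos(9*z/7))/27


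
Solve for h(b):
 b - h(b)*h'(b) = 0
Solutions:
 h(b) = -sqrt(C1 + b^2)
 h(b) = sqrt(C1 + b^2)


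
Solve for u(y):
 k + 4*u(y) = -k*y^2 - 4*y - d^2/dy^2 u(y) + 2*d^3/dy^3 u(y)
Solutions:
 u(y) = C1*exp(y*(-(12*sqrt(327) + 217)^(1/3) - 1/(12*sqrt(327) + 217)^(1/3) + 2)/12)*sin(sqrt(3)*y*(-(12*sqrt(327) + 217)^(1/3) + (12*sqrt(327) + 217)^(-1/3))/12) + C2*exp(y*(-(12*sqrt(327) + 217)^(1/3) - 1/(12*sqrt(327) + 217)^(1/3) + 2)/12)*cos(sqrt(3)*y*(-(12*sqrt(327) + 217)^(1/3) + (12*sqrt(327) + 217)^(-1/3))/12) + C3*exp(y*((12*sqrt(327) + 217)^(-1/3) + 1 + (12*sqrt(327) + 217)^(1/3))/6) - k*y^2/4 - k/8 - y
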